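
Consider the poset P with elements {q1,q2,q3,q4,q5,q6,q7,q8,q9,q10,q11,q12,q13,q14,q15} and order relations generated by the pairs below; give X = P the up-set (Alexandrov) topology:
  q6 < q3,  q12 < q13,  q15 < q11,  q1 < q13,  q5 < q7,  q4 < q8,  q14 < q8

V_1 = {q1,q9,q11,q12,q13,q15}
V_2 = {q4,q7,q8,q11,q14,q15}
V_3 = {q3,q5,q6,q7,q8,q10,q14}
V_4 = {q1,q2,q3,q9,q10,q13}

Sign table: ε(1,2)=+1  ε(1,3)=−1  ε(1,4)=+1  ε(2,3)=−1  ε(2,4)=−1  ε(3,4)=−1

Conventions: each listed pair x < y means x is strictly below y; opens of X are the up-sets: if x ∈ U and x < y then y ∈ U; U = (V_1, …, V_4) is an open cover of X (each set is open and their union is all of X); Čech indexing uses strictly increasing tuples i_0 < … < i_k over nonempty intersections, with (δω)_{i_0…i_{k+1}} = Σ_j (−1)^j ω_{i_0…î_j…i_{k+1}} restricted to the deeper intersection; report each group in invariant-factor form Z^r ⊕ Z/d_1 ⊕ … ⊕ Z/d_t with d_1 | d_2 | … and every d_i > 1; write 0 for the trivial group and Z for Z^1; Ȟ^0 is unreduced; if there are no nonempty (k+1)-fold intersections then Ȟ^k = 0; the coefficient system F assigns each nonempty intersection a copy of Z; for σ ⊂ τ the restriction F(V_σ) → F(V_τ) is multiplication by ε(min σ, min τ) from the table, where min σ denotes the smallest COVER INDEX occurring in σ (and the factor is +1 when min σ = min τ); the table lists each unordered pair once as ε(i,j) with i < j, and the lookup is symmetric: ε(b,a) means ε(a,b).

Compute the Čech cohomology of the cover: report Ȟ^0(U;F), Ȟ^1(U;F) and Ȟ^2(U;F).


Ȟ^0(U;F) ≅ Z,  Ȟ^1(U;F) ≅ Z,  Ȟ^2(U;F) ≅ 0

nerve simplices:
  V12={q11,q15} V14={q1,q9,q13} V23={q7,q8,q14} V34={q3,q10}
C dims 4,4; δ0: rk 3, SNF 1^3
degree 0: 4−3−0 = 1 → Ȟ^0 ≅ Z
degree 1: 4−0−3 = 1 → Ȟ^1 ≅ Z
degree 2: 0−0−0 = 0 → Ȟ^2 ≅ 0


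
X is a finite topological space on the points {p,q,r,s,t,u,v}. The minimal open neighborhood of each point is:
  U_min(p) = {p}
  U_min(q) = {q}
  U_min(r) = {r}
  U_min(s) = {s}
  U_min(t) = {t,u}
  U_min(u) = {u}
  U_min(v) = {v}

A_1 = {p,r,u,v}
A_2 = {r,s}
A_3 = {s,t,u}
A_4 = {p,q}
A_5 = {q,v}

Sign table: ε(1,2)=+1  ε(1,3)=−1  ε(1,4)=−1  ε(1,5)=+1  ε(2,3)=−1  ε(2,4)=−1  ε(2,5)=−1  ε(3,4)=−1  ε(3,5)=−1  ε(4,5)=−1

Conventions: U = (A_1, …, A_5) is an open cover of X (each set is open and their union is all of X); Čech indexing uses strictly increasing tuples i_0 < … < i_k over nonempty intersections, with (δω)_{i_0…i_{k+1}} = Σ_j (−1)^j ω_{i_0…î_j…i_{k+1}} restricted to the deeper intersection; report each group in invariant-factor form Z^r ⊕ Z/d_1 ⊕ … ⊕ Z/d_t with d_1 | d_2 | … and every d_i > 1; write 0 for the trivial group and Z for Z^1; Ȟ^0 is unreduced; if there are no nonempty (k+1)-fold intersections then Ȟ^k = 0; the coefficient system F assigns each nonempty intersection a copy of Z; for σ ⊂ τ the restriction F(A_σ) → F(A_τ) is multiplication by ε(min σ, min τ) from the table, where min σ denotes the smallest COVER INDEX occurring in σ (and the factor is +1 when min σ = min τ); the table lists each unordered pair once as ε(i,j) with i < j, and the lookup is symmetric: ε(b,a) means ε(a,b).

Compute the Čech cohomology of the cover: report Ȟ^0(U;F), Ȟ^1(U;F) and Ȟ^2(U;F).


nerve simplices:
  A12={r} A13={u} A14={p} A15={v} A23={s} A45={q}
C dims 5,6; δ0: rk 4, SNF 1^4
degree 0: 5−4−0 = 1 → Ȟ^0 ≅ Z
degree 1: 6−0−4 = 2 → Ȟ^1 ≅ Z^2
degree 2: 0−0−0 = 0 → Ȟ^2 ≅ 0

Ȟ^0 ≅ Z, Ȟ^1 ≅ Z^2, Ȟ^2 ≅ 0


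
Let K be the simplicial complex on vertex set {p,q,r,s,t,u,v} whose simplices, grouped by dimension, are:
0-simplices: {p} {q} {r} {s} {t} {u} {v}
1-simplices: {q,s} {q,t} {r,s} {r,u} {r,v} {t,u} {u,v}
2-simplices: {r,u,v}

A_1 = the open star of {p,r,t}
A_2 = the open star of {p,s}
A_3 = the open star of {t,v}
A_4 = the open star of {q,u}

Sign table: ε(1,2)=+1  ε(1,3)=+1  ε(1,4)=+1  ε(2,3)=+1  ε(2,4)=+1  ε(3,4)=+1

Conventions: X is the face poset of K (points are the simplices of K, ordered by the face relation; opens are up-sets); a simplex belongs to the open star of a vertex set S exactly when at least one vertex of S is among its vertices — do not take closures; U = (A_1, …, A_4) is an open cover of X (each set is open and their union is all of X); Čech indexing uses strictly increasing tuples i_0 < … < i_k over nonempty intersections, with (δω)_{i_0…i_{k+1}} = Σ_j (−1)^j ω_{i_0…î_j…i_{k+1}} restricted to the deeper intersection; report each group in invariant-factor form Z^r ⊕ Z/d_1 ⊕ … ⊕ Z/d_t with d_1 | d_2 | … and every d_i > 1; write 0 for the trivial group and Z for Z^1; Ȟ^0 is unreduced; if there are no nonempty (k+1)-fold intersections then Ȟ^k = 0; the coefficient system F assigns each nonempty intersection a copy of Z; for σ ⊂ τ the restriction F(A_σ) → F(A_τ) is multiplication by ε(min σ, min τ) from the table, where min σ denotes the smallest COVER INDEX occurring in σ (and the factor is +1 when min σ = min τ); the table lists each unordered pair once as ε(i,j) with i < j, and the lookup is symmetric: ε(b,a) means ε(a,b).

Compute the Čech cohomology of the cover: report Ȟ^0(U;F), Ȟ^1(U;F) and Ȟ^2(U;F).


Ȟ^0(U;F) ≅ Z; Ȟ^1(U;F) ≅ Z; Ȟ^2(U;F) ≅ 0

nerve of the cover:
  A1={{p},{r},{t},{q,t},{r,s},{r,u},{r,v},{t,u},{r,u,v}} A2={{p},{s},{q,s},{r,s}} A3={{t},{v},{q,t},{r,v},{t,u},{u,v},{r,u,v}} A4={{q},{u},{q,s},{q,t},{r,u},{t,u},{u,v},{r,u,v}}
  A12={{p},{r,s}} A13={{t},{q,t},{r,v},{t,u},{r,u,v}} A14={{q,t},{r,u},{t,u},{r,u,v}} A24={{q,s}} A34={{q,t},{t,u},{u,v},{r,u,v}}
  A134={{q,t},{t,u},{r,u,v}}
C dims 4,5,1; δ0: rk 3, SNF 1^3; δ1: rk 1, SNF 1^1
Ȟ^0 = (4 − 3) − 0 = 1, so Ȟ^0 ≅ Z
Ȟ^1 = (5 − 1) − 3 = 1, so Ȟ^1 ≅ Z
Ȟ^2 = (1 − 0) − 1 = 0, so Ȟ^2 ≅ 0


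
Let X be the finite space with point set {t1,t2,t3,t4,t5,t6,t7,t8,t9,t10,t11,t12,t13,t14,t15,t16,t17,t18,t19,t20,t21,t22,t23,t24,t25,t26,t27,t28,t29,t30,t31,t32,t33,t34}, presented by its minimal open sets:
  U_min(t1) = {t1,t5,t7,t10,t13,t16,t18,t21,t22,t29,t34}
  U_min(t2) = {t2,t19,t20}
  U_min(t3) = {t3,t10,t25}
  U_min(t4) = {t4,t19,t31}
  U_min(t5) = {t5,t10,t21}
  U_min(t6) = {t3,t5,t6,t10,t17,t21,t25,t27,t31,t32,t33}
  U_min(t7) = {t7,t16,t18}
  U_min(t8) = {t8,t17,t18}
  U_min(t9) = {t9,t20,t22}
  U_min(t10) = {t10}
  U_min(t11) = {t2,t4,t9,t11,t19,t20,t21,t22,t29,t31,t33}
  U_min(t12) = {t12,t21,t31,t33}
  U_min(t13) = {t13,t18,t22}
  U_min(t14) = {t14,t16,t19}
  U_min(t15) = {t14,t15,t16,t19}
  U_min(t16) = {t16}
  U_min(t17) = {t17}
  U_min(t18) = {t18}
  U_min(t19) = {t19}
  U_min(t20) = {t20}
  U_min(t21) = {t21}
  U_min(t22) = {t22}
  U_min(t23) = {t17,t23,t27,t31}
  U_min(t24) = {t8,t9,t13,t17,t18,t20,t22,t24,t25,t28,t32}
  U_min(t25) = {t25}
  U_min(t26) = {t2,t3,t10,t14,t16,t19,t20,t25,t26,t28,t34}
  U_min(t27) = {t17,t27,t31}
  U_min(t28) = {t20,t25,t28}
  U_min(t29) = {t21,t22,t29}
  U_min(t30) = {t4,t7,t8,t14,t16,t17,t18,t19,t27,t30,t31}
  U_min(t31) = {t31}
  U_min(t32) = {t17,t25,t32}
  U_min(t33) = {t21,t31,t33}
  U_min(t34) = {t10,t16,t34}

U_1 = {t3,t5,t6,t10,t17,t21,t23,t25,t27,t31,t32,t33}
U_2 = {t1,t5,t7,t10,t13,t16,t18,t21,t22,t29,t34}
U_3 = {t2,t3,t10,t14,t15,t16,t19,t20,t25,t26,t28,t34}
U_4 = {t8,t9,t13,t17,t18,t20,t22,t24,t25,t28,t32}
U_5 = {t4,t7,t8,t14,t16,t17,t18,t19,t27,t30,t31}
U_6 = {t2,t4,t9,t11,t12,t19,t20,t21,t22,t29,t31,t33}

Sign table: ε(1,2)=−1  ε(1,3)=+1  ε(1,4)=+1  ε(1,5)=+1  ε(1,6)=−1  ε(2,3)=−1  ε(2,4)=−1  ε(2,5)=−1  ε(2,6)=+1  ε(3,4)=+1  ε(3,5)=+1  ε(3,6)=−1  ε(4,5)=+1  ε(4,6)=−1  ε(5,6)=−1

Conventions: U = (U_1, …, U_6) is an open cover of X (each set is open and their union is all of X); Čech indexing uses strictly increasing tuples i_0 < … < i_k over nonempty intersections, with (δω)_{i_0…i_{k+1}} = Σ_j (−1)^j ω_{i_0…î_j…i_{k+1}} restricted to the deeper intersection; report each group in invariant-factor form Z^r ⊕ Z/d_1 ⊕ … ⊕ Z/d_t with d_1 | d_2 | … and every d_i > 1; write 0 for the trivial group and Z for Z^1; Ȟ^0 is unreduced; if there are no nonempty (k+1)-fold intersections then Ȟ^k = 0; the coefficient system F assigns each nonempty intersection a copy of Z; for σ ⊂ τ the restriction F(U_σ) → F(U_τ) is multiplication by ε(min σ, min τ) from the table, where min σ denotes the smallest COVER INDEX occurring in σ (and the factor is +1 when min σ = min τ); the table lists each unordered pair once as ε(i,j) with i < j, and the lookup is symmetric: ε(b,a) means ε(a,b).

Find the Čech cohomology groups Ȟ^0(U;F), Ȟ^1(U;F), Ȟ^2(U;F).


Ȟ^0 ≅ Z, Ȟ^1 ≅ 0, Ȟ^2 ≅ Z/2

nerve of the cover:
  U12={t5,t10,t21} U13={t3,t10,t25} U14={t17,t25,t32} U15={t17,t27,t31} U16={t21,t31,t33} U23={t10,t16,t34} U24={t13,t18,t22} U25={t7,t16,t18} U26={t21,t22,t29} U34={t20,t25,t28} U35={t14,t16,t19} U36={t2,t19,t20} U45={t8,t17,t18} U46={t9,t20,t22} U56={t4,t19,t31}
  U123={t10} U126={t21} U134={t25} U145={t17} U156={t31} U235={t16} U245={t18} U246={t22} U346={t20} U356={t19}
C dims 6,15,10; δ0: rk 5, SNF 1^5; δ1: rk 10, SNF 1^9·2
Ȟ^0 = (6 − 5) − 0 = 1, so Ȟ^0 ≅ Z
Ȟ^1 = (15 − 10) − 5 = 0, so Ȟ^1 ≅ 0
Ȟ^2 = (10 − 0) − 10 = 0 plus torsion [2], so Ȟ^2 ≅ Z/2


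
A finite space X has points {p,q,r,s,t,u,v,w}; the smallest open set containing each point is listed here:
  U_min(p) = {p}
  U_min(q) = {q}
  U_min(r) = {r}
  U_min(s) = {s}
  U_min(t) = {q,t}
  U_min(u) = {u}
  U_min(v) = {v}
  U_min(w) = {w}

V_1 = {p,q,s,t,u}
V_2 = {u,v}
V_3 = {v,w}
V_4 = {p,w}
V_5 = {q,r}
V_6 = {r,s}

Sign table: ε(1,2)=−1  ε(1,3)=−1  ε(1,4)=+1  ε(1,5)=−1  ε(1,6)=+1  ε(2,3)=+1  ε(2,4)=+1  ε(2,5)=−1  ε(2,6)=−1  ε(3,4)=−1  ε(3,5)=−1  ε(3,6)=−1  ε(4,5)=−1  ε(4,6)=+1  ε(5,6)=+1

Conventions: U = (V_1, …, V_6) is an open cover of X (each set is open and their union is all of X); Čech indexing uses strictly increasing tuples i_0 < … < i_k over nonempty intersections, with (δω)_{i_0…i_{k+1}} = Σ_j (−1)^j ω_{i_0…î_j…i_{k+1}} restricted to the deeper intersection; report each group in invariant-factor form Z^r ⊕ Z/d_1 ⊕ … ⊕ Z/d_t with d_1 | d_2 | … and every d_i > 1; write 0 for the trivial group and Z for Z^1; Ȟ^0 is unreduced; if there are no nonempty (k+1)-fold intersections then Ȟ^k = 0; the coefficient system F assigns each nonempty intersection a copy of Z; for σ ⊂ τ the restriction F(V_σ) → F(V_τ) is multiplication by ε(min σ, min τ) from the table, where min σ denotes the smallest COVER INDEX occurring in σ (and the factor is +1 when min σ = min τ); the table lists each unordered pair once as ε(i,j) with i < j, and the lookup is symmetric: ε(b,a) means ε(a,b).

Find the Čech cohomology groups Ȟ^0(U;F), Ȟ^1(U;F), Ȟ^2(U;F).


cover nerve:
  V12={u} V14={p} V15={q} V16={s} V23={v} V34={w} V56={r}
C dims 6,7; δ0: rk 6, SNF 1^5·2
Ȟ^0: (6−6)−0=0 ⇒ 0
Ȟ^1: (7−0)−6=1 plus torsion [2] ⇒ Z ⊕ Z/2
Ȟ^2: (0−0)−0=0 ⇒ 0

Ȟ^0 ≅ 0, Ȟ^1 ≅ Z ⊕ Z/2, Ȟ^2 ≅ 0


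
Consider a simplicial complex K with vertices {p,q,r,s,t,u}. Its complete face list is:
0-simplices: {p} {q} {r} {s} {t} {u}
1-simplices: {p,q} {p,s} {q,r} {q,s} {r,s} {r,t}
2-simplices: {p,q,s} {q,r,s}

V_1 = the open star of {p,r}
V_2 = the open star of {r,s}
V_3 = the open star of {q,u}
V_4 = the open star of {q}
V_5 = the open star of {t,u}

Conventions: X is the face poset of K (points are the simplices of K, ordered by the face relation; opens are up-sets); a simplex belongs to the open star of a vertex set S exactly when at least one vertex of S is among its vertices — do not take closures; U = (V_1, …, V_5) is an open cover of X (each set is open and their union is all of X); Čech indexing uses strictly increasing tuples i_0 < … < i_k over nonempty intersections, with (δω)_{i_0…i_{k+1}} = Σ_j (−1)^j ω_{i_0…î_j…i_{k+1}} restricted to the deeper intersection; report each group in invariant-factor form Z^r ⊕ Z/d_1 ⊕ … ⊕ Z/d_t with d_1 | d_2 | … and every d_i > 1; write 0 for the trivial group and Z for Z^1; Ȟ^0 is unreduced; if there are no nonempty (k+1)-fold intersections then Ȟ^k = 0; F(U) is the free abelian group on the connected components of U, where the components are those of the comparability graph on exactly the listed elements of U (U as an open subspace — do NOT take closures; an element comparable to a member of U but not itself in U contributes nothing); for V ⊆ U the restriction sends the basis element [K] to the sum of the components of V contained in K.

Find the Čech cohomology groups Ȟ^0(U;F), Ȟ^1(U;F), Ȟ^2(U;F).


nerve of the cover:
  V1={{p},{r},{p,q},{p,s},{q,r},{r,s},{r,t},{p,q,s},{q,r,s}} V2={{r},{s},{p,s},{q,r},{q,s},{r,s},{r,t},{p,q,s},{q,r,s}} V3={{q},{u},{p,q},{q,r},{q,s},{p,q,s},{q,r,s}} V4={{q},{p,q},{q,r},{q,s},{p,q,s},{q,r,s}} V5={{t},{u},{r,t}}
  V12={{r},{p,s},{q,r},{r,s},{r,t},{p,q,s},{q,r,s}} V13={{p,q},{q,r},{p,q,s},{q,r,s}} V14={{p,q},{q,r},{p,q,s},{q,r,s}} V15={{r,t}} V23={{q,r},{q,s},{p,q,s},{q,r,s}} V24={{q,r},{q,s},{p,q,s},{q,r,s}} V25={{r,t}} V34={{q},{p,q},{q,r},{q,s},{p,q,s},{q,r,s}} V35={{u}}
  V123={{q,r},{p,q,s},{q,r,s}} V124={{q,r},{p,q,s},{q,r,s}} V125={{r,t}} V134={{p,q},{q,r},{p,q,s},{q,r,s}} V234={{q,r},{q,s},{p,q,s},{q,r,s}}
  V1234={{q,r},{p,q,s},{q,r,s}}
components per intersection:
  V1: {{p},{p,q},{p,s},{p,q,s}} {{r},{q,r},{r,s},{r,t},{q,r,s}}
  V2: {{r},{s},{p,s},{q,r},{q,s},{r,s},{r,t},{p,q,s},{q,r,s}}
  V3: {{q},{p,q},{q,r},{q,s},{p,q,s},{q,r,s}} {{u}}
  V4: {{q},{p,q},{q,r},{q,s},{p,q,s},{q,r,s}}
  V5: {{t},{r,t}} {{u}}
  V12: {{r},{q,r},{r,s},{r,t},{q,r,s}} {{p,s},{p,q,s}}
  V13: {{p,q},{p,q,s}} {{q,r},{q,r,s}}
  V14: {{p,q},{p,q,s}} {{q,r},{q,r,s}}
  V15: {{r,t}}
  V23: {{q,r},{q,s},{p,q,s},{q,r,s}}
  V24: {{q,r},{q,s},{p,q,s},{q,r,s}}
  V25: {{r,t}}
  V34: {{q},{p,q},{q,r},{q,s},{p,q,s},{q,r,s}}
  V35: {{u}}
  V123: {{q,r},{q,r,s}} {{p,q,s}}
  V124: {{q,r},{q,r,s}} {{p,q,s}}
  V125: {{r,t}}
  V134: {{p,q},{p,q,s}} {{q,r},{q,r,s}}
  V234: {{q,r},{q,s},{p,q,s},{q,r,s}}
  V1234: {{q,r},{q,r,s}} {{p,q,s}}
C dims 8,12,8,2; δ0: rk 6, SNF 1^6; δ1: rk 6, SNF 1^6; δ2: rk 2, SNF 1^2
Ȟ^0 = (8 − 6) − 0 = 2, so Ȟ^0 ≅ Z^2
Ȟ^1 = (12 − 6) − 6 = 0, so Ȟ^1 ≅ 0
Ȟ^2 = (8 − 2) − 6 = 0, so Ȟ^2 ≅ 0

Ȟ^0 = Z^2, Ȟ^1 = 0, Ȟ^2 = 0


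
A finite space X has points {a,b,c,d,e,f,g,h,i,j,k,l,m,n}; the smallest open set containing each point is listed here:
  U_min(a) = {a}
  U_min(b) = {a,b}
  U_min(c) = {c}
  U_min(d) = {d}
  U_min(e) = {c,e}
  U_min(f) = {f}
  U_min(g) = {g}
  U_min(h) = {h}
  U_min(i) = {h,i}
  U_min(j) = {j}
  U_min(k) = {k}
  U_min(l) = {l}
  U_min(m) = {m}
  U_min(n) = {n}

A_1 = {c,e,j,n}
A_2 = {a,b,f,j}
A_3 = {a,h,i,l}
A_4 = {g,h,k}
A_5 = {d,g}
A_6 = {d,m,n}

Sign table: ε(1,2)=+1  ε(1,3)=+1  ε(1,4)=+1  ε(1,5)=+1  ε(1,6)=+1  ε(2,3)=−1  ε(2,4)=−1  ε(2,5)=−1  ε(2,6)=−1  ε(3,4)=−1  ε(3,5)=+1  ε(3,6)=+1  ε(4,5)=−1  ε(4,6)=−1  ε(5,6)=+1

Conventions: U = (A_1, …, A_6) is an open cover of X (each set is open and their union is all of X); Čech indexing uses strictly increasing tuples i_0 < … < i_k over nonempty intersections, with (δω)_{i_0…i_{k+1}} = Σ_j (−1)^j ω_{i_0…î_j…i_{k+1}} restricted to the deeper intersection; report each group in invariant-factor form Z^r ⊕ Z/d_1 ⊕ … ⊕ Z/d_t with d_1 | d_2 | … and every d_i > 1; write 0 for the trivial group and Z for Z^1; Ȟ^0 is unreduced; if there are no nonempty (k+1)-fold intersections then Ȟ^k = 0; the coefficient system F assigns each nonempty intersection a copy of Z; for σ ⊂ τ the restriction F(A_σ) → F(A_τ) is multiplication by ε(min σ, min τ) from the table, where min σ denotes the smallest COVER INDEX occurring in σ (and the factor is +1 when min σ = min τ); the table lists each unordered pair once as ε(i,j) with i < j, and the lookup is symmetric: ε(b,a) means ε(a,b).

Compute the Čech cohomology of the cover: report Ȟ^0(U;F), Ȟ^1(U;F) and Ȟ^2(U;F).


nerve simplices:
  A12={j} A16={n} A23={a} A34={h} A45={g} A56={d}
C dims 6,6; δ0: rk 6, SNF 1^5·2
degree 0: 6−6−0 = 0 → Ȟ^0 ≅ 0
degree 1: 6−0−6 = 0 plus torsion [2] → Ȟ^1 ≅ Z/2
degree 2: 0−0−0 = 0 → Ȟ^2 ≅ 0

Ȟ^0 = 0, Ȟ^1 = Z/2 and Ȟ^2 = 0


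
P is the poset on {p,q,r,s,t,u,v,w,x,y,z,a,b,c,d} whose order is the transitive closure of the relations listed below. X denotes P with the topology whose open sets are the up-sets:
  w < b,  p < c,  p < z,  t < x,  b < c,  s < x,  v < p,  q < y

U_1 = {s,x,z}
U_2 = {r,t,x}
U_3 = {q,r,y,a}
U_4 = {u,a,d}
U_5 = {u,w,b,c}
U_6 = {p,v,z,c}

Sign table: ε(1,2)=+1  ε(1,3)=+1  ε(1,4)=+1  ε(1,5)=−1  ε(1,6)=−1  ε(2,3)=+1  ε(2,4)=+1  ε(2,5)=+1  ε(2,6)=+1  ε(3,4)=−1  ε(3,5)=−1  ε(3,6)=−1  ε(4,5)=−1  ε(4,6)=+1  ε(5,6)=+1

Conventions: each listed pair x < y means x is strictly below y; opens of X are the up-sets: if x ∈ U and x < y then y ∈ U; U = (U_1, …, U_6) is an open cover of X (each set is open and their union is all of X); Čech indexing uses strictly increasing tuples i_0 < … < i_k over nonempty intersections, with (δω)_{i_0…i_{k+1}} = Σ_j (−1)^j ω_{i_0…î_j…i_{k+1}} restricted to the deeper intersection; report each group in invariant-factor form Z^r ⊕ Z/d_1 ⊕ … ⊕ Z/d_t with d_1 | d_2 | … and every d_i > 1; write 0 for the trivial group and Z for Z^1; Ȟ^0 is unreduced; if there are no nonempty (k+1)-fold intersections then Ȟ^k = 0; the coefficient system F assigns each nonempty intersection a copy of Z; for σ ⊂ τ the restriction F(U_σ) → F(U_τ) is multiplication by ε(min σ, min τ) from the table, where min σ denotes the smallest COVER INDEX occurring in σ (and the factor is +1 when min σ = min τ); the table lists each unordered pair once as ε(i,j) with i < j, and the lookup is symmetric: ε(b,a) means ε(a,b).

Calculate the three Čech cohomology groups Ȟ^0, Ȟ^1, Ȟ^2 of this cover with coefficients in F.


Ȟ^0(U;F) ≅ 0; Ȟ^1(U;F) ≅ Z/2; Ȟ^2(U;F) ≅ 0

nerve of the cover:
  U12={x} U16={z} U23={r} U34={a} U45={u} U56={c}
C dims 6,6; δ0: rk 6, SNF 1^5·2
Ȟ^0 = (6 − 6) − 0 = 0, so Ȟ^0 ≅ 0
Ȟ^1 = (6 − 0) − 6 = 0 plus torsion [2], so Ȟ^1 ≅ Z/2
Ȟ^2 = (0 − 0) − 0 = 0, so Ȟ^2 ≅ 0


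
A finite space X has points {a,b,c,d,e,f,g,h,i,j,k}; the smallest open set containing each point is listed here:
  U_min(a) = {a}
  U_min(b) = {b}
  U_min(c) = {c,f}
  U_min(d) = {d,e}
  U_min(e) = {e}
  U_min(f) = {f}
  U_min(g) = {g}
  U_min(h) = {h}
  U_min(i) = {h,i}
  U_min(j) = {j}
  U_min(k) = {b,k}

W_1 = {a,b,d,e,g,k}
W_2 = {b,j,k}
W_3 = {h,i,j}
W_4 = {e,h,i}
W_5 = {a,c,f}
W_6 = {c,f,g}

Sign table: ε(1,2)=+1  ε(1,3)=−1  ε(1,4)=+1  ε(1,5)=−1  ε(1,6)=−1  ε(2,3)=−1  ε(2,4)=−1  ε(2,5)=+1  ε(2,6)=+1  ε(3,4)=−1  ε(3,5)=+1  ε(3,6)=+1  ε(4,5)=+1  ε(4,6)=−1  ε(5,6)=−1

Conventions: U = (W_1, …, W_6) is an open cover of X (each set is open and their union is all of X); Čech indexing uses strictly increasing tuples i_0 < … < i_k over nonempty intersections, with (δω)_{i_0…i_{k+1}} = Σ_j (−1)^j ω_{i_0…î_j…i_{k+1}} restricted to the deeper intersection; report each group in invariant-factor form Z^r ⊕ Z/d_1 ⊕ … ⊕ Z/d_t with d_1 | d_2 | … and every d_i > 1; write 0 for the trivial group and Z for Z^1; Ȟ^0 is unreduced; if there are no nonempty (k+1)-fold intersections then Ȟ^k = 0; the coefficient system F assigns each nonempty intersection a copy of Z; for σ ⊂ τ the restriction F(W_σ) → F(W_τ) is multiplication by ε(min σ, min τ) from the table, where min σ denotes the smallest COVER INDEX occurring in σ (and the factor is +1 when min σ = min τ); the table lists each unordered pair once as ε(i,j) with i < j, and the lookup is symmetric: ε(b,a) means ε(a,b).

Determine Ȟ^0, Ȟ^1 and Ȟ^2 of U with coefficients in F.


Ȟ^0 ≅ 0, Ȟ^1 ≅ Z ⊕ Z/2, Ȟ^2 ≅ 0

nerve of the cover:
  W12={b,k} W14={e} W15={a} W16={g} W23={j} W34={h,i} W56={c,f}
C dims 6,7; δ0: rk 6, SNF 1^5·2
Ȟ^0 = (6 − 6) − 0 = 0, so Ȟ^0 ≅ 0
Ȟ^1 = (7 − 0) − 6 = 1 plus torsion [2], so Ȟ^1 ≅ Z ⊕ Z/2
Ȟ^2 = (0 − 0) − 0 = 0, so Ȟ^2 ≅ 0


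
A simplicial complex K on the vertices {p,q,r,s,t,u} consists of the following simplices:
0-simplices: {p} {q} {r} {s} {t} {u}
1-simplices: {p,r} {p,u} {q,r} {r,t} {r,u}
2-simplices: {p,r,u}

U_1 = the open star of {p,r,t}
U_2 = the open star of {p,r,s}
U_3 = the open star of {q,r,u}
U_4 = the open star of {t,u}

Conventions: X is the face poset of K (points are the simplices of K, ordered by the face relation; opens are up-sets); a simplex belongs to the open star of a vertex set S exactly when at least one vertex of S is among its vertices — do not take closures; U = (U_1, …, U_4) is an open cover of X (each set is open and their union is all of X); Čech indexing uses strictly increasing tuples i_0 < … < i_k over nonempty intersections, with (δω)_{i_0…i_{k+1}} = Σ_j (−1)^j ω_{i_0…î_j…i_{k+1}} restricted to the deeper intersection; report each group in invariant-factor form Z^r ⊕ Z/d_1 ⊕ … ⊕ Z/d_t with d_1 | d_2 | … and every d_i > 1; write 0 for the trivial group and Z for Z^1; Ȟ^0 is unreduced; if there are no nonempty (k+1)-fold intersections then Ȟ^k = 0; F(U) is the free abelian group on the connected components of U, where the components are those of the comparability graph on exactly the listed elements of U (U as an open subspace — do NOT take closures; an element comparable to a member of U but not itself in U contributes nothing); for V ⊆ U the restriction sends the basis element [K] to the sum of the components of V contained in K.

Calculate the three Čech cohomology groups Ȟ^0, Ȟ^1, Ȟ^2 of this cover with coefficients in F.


Ȟ^0 = Z^2,  Ȟ^1 = 0,  Ȟ^2 = 0

nerve of the cover:
  U1={{p},{r},{t},{p,r},{p,u},{q,r},{r,t},{r,u},{p,r,u}} U2={{p},{r},{s},{p,r},{p,u},{q,r},{r,t},{r,u},{p,r,u}} U3={{q},{r},{u},{p,r},{p,u},{q,r},{r,t},{r,u},{p,r,u}} U4={{t},{u},{p,u},{r,t},{r,u},{p,r,u}}
  U12={{p},{r},{p,r},{p,u},{q,r},{r,t},{r,u},{p,r,u}} U13={{r},{p,r},{p,u},{q,r},{r,t},{r,u},{p,r,u}} U14={{t},{p,u},{r,t},{r,u},{p,r,u}} U23={{r},{p,r},{p,u},{q,r},{r,t},{r,u},{p,r,u}} U24={{p,u},{r,t},{r,u},{p,r,u}} U34={{u},{p,u},{r,t},{r,u},{p,r,u}}
  U123={{r},{p,r},{p,u},{q,r},{r,t},{r,u},{p,r,u}} U124={{p,u},{r,t},{r,u},{p,r,u}} U134={{p,u},{r,t},{r,u},{p,r,u}} U234={{p,u},{r,t},{r,u},{p,r,u}}
  U1234={{p,u},{r,t},{r,u},{p,r,u}}
components per intersection:
  U1: {{p},{r},{t},{p,r},{p,u},{q,r},{r,t},{r,u},{p,r,u}}
  U2: {{p},{r},{p,r},{p,u},{q,r},{r,t},{r,u},{p,r,u}} {{s}}
  U3: {{q},{r},{u},{p,r},{p,u},{q,r},{r,t},{r,u},{p,r,u}}
  U4: {{t},{r,t}} {{u},{p,u},{r,u},{p,r,u}}
  U12: {{p},{r},{p,r},{p,u},{q,r},{r,t},{r,u},{p,r,u}}
  U13: {{r},{p,r},{p,u},{q,r},{r,t},{r,u},{p,r,u}}
  U14: {{t},{r,t}} {{p,u},{r,u},{p,r,u}}
  U23: {{r},{p,r},{p,u},{q,r},{r,t},{r,u},{p,r,u}}
  U24: {{p,u},{r,u},{p,r,u}} {{r,t}}
  U34: {{u},{p,u},{r,u},{p,r,u}} {{r,t}}
  U123: {{r},{p,r},{p,u},{q,r},{r,t},{r,u},{p,r,u}}
  U124: {{p,u},{r,u},{p,r,u}} {{r,t}}
  U134: {{p,u},{r,u},{p,r,u}} {{r,t}}
  U234: {{p,u},{r,u},{p,r,u}} {{r,t}}
  U1234: {{p,u},{r,u},{p,r,u}} {{r,t}}
C dims 6,9,7,2; δ0: rk 4, SNF 1^4; δ1: rk 5, SNF 1^5; δ2: rk 2, SNF 1^2
Ȟ^0 = (6 − 4) − 0 = 2, so Ȟ^0 ≅ Z^2
Ȟ^1 = (9 − 5) − 4 = 0, so Ȟ^1 ≅ 0
Ȟ^2 = (7 − 2) − 5 = 0, so Ȟ^2 ≅ 0


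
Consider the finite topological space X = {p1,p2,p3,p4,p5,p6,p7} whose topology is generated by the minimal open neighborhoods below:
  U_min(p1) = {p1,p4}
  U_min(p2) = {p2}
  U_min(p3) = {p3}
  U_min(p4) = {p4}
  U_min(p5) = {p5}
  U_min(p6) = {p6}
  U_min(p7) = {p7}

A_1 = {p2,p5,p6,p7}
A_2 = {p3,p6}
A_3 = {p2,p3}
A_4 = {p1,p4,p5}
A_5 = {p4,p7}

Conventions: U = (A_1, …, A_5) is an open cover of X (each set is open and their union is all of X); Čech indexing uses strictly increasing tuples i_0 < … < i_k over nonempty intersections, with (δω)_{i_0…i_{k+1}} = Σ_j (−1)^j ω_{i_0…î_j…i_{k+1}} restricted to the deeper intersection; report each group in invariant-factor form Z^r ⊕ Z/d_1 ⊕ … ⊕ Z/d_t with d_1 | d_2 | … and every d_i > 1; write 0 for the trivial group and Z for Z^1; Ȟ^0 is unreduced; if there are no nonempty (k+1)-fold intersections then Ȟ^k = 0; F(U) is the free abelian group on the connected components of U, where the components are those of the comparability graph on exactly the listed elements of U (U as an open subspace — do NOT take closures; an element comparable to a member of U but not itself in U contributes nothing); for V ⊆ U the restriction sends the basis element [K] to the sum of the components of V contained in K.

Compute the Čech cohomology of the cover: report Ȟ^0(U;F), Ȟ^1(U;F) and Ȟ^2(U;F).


Ȟ^0 ≅ Z^6, Ȟ^1 ≅ 0, Ȟ^2 ≅ 0

nerve simplices:
  A12={p6} A13={p2} A14={p5} A15={p7} A23={p3} A45={p4}
components per intersection:
  A1: {p2} {p5} {p6} {p7}
  A2: {p3} {p6}
  A3: {p2} {p3}
  A4: {p1,p4} {p5}
  A5: {p4} {p7}
  A12: {p6}
  A13: {p2}
  A14: {p5}
  A15: {p7}
  A23: {p3}
  A45: {p4}
C dims 12,6; δ0: rk 6, SNF 1^6
degree 0: 12−6−0 = 6 → Ȟ^0 ≅ Z^6
degree 1: 6−0−6 = 0 → Ȟ^1 ≅ 0
degree 2: 0−0−0 = 0 → Ȟ^2 ≅ 0


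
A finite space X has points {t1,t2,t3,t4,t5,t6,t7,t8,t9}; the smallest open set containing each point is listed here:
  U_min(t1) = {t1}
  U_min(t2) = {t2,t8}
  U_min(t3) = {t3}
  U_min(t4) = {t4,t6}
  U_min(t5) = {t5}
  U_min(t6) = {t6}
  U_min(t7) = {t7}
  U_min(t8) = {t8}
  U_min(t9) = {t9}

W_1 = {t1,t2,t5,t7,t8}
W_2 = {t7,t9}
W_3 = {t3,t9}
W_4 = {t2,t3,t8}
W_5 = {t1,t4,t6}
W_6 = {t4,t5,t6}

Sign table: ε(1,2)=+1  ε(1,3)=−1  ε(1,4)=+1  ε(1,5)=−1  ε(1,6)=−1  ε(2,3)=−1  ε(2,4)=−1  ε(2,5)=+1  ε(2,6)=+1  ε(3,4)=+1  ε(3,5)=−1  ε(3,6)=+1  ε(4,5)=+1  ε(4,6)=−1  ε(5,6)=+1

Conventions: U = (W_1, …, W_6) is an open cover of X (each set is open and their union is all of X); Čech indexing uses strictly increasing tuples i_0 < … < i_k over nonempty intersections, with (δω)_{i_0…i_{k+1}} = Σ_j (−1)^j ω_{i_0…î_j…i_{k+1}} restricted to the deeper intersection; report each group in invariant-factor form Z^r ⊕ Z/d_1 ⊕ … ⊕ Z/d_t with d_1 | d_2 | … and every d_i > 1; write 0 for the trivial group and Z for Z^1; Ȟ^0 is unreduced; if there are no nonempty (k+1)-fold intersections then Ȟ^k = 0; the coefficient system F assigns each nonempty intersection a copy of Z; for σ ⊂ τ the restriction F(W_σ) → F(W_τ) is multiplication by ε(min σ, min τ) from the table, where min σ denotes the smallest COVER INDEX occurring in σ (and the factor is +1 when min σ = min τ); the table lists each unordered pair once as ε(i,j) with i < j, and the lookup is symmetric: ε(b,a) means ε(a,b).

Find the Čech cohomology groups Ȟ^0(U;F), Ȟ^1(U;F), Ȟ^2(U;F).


Ȟ^0(U;F) ≅ 0; Ȟ^1(U;F) ≅ Z ⊕ Z/2; Ȟ^2(U;F) ≅ 0

intersection data:
  W12={t7} W14={t2,t8} W15={t1} W16={t5} W23={t9} W34={t3} W56={t4,t6}
C dims 6,7; δ0: rk 6, SNF 1^5·2
Ȟ^0 = (6 − 6) − 0 = 0, so Ȟ^0 ≅ 0
Ȟ^1 = (7 − 0) − 6 = 1 plus torsion [2], so Ȟ^1 ≅ Z ⊕ Z/2
Ȟ^2 = (0 − 0) − 0 = 0, so Ȟ^2 ≅ 0


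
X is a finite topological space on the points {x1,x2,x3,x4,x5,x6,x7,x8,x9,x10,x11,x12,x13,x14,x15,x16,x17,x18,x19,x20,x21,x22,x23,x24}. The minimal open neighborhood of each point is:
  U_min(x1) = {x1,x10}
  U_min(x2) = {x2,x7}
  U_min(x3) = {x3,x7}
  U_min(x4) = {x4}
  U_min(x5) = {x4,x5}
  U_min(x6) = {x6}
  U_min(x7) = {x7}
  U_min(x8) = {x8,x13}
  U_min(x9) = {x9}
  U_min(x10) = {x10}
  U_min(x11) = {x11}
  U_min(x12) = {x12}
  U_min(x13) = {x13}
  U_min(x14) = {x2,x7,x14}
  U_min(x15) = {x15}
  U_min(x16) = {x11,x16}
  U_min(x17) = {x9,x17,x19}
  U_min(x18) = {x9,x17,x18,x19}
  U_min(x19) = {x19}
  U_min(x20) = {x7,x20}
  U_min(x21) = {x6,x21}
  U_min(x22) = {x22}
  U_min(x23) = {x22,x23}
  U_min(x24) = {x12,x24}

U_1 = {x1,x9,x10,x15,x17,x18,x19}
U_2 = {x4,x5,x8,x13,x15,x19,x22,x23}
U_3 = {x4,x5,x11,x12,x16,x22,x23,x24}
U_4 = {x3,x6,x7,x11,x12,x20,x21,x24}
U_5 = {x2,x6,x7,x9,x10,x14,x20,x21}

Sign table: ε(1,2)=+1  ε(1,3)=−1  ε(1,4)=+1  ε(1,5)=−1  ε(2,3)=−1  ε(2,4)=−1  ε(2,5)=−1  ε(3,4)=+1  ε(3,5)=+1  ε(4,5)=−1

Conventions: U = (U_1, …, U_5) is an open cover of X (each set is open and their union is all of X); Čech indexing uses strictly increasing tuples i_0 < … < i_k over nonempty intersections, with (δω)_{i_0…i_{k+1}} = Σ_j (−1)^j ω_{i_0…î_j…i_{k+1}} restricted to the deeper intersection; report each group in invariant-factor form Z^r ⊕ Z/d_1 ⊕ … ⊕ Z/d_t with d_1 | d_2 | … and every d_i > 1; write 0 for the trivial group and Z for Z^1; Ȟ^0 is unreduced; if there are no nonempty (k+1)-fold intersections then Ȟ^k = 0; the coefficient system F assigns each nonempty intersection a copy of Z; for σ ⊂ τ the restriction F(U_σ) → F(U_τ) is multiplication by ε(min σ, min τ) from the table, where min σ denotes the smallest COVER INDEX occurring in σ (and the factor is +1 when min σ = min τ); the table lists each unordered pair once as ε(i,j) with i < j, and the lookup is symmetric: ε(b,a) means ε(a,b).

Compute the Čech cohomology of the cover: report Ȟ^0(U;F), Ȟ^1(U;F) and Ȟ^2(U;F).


Ȟ^0 = 0; Ȟ^1 = Z/2; Ȟ^2 = 0

intersection data:
  U12={x15,x19} U15={x9,x10} U23={x4,x5,x22,x23} U34={x11,x12,x24} U45={x6,x7,x20,x21}
C dims 5,5; δ0: rk 5, SNF 1^4·2
Ȟ^0 = (5 − 5) − 0 = 0, so Ȟ^0 ≅ 0
Ȟ^1 = (5 − 0) − 5 = 0 plus torsion [2], so Ȟ^1 ≅ Z/2
Ȟ^2 = (0 − 0) − 0 = 0, so Ȟ^2 ≅ 0


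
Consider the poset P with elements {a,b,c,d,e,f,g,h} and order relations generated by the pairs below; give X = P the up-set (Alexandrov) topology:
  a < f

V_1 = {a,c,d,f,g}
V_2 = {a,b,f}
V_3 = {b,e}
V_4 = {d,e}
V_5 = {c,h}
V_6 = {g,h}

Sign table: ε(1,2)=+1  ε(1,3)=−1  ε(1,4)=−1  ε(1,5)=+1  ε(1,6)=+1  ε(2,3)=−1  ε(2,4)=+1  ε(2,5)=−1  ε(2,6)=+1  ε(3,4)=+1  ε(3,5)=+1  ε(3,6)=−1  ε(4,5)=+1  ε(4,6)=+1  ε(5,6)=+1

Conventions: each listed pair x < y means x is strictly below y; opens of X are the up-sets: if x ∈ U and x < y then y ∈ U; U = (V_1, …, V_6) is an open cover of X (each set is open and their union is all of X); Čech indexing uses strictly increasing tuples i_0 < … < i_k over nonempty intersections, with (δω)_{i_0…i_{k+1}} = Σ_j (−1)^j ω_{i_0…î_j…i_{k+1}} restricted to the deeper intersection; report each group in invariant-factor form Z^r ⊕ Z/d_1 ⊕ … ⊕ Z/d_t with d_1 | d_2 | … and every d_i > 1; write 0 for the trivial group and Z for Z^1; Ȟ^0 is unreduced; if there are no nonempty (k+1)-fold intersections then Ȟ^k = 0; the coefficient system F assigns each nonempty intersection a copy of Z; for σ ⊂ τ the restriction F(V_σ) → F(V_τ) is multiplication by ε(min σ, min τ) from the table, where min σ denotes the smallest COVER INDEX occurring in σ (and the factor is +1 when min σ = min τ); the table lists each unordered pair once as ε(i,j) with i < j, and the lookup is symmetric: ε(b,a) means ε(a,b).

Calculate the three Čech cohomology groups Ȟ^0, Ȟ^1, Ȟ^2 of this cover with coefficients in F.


intersection data:
  V12={a,f} V14={d} V15={c} V16={g} V23={b} V34={e} V56={h}
C dims 6,7; δ0: rk 5, SNF 1^5
Ȟ^0 = (6 − 5) − 0 = 1, so Ȟ^0 ≅ Z
Ȟ^1 = (7 − 0) − 5 = 2, so Ȟ^1 ≅ Z^2
Ȟ^2 = (0 − 0) − 0 = 0, so Ȟ^2 ≅ 0

Ȟ^0 ≅ Z,  Ȟ^1 ≅ Z^2,  Ȟ^2 ≅ 0


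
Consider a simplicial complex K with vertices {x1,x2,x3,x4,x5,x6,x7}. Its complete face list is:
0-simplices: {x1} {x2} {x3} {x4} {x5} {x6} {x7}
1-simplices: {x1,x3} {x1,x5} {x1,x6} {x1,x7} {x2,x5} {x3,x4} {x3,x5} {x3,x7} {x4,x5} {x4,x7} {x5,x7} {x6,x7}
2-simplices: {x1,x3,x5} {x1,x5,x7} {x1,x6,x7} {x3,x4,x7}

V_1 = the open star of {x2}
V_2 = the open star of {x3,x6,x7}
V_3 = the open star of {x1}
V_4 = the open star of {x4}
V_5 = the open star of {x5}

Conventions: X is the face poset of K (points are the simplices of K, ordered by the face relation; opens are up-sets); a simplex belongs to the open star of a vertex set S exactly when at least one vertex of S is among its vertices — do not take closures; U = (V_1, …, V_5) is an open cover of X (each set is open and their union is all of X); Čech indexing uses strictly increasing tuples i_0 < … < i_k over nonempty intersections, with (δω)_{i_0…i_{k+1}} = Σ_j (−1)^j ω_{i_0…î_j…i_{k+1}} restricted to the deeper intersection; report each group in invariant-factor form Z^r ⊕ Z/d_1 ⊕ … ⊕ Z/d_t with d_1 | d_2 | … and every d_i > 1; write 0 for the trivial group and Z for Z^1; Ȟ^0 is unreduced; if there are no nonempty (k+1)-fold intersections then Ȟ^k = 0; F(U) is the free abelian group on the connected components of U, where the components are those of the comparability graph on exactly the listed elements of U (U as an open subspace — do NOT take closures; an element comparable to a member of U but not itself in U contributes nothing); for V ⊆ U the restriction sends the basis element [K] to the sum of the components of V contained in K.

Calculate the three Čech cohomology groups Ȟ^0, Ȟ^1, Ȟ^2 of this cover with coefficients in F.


Ȟ^0 = Z, Ȟ^1 = Z^2 and Ȟ^2 = 0

nerve of the cover:
  V1={{x2},{x2,x5}} V2={{x3},{x6},{x7},{x1,x3},{x1,x6},{x1,x7},{x3,x4},{x3,x5},{x3,x7},{x4,x7},{x5,x7},{x6,x7},{x1,x3,x5},{x1,x5,x7},{x1,x6,x7},{x3,x4,x7}} V3={{x1},{x1,x3},{x1,x5},{x1,x6},{x1,x7},{x1,x3,x5},{x1,x5,x7},{x1,x6,x7}} V4={{x4},{x3,x4},{x4,x5},{x4,x7},{x3,x4,x7}} V5={{x5},{x1,x5},{x2,x5},{x3,x5},{x4,x5},{x5,x7},{x1,x3,x5},{x1,x5,x7}}
  V15={{x2,x5}} V23={{x1,x3},{x1,x6},{x1,x7},{x1,x3,x5},{x1,x5,x7},{x1,x6,x7}} V24={{x3,x4},{x4,x7},{x3,x4,x7}} V25={{x3,x5},{x5,x7},{x1,x3,x5},{x1,x5,x7}} V35={{x1,x5},{x1,x3,x5},{x1,x5,x7}} V45={{x4,x5}}
  V235={{x1,x3,x5},{x1,x5,x7}}
components per intersection:
  V1: {{x2},{x2,x5}}
  V2: {{x3},{x6},{x7},{x1,x3},{x1,x6},{x1,x7},{x3,x4},{x3,x5},{x3,x7},{x4,x7},{x5,x7},{x6,x7},{x1,x3,x5},{x1,x5,x7},{x1,x6,x7},{x3,x4,x7}}
  V3: {{x1},{x1,x3},{x1,x5},{x1,x6},{x1,x7},{x1,x3,x5},{x1,x5,x7},{x1,x6,x7}}
  V4: {{x4},{x3,x4},{x4,x5},{x4,x7},{x3,x4,x7}}
  V5: {{x5},{x1,x5},{x2,x5},{x3,x5},{x4,x5},{x5,x7},{x1,x3,x5},{x1,x5,x7}}
  V15: {{x2,x5}}
  V23: {{x1,x3},{x1,x3,x5}} {{x1,x6},{x1,x7},{x1,x5,x7},{x1,x6,x7}}
  V24: {{x3,x4},{x4,x7},{x3,x4,x7}}
  V25: {{x3,x5},{x1,x3,x5}} {{x5,x7},{x1,x5,x7}}
  V35: {{x1,x5},{x1,x3,x5},{x1,x5,x7}}
  V45: {{x4,x5}}
  V235: {{x1,x3,x5}} {{x1,x5,x7}}
C dims 5,8,2; δ0: rk 4, SNF 1^4; δ1: rk 2, SNF 1^2
Ȟ^0 = (5 − 4) − 0 = 1, so Ȟ^0 ≅ Z
Ȟ^1 = (8 − 2) − 4 = 2, so Ȟ^1 ≅ Z^2
Ȟ^2 = (2 − 0) − 2 = 0, so Ȟ^2 ≅ 0


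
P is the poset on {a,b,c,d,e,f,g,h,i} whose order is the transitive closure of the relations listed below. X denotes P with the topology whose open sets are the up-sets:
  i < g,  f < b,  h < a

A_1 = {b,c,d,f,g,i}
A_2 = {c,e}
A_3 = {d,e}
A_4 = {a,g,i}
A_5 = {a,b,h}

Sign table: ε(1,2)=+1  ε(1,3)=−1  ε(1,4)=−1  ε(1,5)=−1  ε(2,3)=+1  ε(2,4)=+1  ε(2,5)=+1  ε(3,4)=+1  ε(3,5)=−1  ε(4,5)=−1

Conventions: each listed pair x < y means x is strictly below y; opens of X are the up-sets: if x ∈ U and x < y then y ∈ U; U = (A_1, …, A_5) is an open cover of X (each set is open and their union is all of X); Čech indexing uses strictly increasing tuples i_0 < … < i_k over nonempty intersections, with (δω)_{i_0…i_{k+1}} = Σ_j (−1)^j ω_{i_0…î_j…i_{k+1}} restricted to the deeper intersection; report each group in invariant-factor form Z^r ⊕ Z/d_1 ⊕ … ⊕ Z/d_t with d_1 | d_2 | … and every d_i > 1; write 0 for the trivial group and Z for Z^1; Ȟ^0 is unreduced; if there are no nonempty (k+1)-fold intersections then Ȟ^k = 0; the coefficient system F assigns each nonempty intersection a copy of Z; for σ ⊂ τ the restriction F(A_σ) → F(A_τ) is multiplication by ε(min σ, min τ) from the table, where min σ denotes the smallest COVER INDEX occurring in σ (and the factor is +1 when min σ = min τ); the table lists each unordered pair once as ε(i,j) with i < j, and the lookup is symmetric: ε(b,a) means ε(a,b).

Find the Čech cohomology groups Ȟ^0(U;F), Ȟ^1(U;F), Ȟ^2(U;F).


nonempty intersections:
  A12={c} A13={d} A14={g,i} A15={b} A23={e} A45={a}
C dims 5,6; δ0: rk 5, SNF 1^4·2
Ȟ^0: (5−5)−0=0 ⇒ 0
Ȟ^1: (6−0)−5=1 plus torsion [2] ⇒ Z ⊕ Z/2
Ȟ^2: (0−0)−0=0 ⇒ 0

Ȟ^0 ≅ 0, Ȟ^1 ≅ Z ⊕ Z/2, Ȟ^2 ≅ 0


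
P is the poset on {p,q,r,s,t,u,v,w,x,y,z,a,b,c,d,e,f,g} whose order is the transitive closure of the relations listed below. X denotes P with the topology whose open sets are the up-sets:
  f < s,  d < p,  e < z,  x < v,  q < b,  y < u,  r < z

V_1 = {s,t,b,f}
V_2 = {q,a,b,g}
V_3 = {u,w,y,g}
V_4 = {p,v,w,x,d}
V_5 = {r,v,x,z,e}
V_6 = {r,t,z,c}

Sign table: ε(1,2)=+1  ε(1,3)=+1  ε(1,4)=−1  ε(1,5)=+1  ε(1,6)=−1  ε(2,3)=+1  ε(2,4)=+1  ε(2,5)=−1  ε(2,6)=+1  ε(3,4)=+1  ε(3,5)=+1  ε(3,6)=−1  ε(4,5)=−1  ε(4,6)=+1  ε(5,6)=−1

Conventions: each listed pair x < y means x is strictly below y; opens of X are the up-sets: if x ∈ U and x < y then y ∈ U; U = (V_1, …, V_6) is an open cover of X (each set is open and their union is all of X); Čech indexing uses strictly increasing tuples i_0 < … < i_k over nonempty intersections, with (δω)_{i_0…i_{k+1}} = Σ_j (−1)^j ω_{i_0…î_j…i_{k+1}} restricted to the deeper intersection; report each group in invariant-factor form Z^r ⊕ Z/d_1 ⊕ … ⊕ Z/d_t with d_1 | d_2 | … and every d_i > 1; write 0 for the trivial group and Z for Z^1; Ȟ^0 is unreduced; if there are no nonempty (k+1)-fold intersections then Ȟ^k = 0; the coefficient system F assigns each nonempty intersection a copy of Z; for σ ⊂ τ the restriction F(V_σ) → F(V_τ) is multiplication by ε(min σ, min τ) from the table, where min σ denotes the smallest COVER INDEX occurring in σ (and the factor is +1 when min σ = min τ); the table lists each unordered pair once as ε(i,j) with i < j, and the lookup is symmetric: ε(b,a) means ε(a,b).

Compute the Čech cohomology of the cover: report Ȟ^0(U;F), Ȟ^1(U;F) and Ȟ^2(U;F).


cover nerve:
  V12={b} V16={t} V23={g} V34={w} V45={v,x} V56={r,z}
C dims 6,6; δ0: rk 6, SNF 1^5·2
Ȟ^0: (6−6)−0=0 ⇒ 0
Ȟ^1: (6−0)−6=0 plus torsion [2] ⇒ Z/2
Ȟ^2: (0−0)−0=0 ⇒ 0

Ȟ^0 ≅ 0,  Ȟ^1 ≅ Z/2,  Ȟ^2 ≅ 0


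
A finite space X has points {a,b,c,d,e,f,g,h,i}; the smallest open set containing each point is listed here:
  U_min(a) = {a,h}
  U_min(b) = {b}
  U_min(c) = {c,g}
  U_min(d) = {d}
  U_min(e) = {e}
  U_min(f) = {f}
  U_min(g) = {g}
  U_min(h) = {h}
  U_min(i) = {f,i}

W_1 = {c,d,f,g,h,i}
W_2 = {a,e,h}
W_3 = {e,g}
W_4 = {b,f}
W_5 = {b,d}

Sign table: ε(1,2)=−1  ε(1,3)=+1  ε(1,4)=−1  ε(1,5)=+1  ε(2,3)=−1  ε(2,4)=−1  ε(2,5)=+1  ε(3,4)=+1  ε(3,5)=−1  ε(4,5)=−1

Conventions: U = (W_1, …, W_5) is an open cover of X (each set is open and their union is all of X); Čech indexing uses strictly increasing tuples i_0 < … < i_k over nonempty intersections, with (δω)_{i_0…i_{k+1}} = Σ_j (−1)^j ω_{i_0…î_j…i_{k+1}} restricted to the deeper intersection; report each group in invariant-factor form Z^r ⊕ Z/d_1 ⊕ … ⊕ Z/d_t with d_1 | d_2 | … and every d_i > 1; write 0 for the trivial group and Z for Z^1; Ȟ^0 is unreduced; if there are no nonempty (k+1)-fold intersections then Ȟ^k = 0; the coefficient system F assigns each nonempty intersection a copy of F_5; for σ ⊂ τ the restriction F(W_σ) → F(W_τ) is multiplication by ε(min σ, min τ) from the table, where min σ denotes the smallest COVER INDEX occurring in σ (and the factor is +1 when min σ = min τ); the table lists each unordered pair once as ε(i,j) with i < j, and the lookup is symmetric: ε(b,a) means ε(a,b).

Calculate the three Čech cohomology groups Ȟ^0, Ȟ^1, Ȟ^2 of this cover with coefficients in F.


cover nerve:
  W12={h} W13={g} W14={f} W15={d} W23={e} W45={b}
C dims 5,6; δ0: rk_F5 4
Ȟ^0: (5−4)−0=1 ⇒ Z/5
Ȟ^1: (6−0)−4=2 ⇒ Z/5 ⊕ Z/5
Ȟ^2: (0−0)−0=0 ⇒ 0

Ȟ^0(U;F) ≅ Z/5; Ȟ^1(U;F) ≅ Z/5 ⊕ Z/5; Ȟ^2(U;F) ≅ 0


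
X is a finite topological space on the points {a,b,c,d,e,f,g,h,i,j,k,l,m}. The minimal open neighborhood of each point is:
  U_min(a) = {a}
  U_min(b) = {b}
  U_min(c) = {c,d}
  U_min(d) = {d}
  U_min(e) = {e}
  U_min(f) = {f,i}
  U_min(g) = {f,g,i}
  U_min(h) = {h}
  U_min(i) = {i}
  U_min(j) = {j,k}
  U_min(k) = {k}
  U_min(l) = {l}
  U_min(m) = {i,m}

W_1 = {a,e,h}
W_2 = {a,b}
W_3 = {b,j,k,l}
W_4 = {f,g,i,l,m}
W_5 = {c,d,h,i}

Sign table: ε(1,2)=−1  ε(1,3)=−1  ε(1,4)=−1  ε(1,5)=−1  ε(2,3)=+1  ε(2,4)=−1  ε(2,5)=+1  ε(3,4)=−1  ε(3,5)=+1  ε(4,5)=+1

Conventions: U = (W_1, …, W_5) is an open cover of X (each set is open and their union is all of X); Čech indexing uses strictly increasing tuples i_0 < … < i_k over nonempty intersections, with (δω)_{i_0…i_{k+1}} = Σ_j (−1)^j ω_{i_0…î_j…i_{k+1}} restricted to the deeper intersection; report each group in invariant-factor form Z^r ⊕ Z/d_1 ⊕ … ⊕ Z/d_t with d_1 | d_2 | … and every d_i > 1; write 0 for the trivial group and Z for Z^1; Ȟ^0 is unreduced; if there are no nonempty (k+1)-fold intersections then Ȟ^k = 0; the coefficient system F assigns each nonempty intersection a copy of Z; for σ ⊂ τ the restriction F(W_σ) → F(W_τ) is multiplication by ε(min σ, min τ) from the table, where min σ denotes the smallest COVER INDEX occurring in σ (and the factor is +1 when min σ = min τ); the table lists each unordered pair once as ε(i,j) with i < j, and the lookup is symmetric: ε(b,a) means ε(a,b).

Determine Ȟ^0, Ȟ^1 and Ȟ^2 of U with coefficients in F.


nerve simplices:
  W12={a} W15={h} W23={b} W34={l} W45={i}
C dims 5,5; δ0: rk 5, SNF 1^4·2
degree 0: 5−5−0 = 0 → Ȟ^0 ≅ 0
degree 1: 5−0−5 = 0 plus torsion [2] → Ȟ^1 ≅ Z/2
degree 2: 0−0−0 = 0 → Ȟ^2 ≅ 0

Ȟ^0 ≅ 0; Ȟ^1 ≅ Z/2; Ȟ^2 ≅ 0
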